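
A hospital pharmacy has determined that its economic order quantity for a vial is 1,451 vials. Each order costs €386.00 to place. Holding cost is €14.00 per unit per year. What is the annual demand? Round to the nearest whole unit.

The basic EOQ model gives Q* = √(2DS/H); rearrange for the unknown.
From Q* = √(2DS/H): D = Q*²H / (2S) = 1,451² × 14 / (2 × 386) = 38180.847.

D ≈ 38,181 vials per year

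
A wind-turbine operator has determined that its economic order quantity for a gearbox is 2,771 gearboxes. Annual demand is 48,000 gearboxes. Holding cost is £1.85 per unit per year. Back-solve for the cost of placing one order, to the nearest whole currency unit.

S ≈ £148

Invert the EOQ relation Q*² = 2DS/H.
From Q* = √(2DS/H): S = Q*²H / (2D) = 2,771² × 1.85 / (2 × 48,000) = 147.9700.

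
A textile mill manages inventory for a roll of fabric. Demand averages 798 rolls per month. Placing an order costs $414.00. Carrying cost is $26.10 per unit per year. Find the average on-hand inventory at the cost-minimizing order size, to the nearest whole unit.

Annual demand D = 798 × 12 = 9,576.
Q* = √(2DS/H) = √(2 × 9,576 × 414 / 26.1) ≈ 551.17.
Average inventory = Q*/2 ≈ 551.17 / 2 = 275.586.

Average inventory ≈ 276 rolls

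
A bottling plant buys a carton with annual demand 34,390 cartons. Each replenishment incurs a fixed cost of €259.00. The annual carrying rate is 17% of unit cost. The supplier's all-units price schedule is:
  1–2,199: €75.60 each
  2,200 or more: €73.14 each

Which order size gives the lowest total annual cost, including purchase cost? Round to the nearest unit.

Holding cost per unit per year at price C is H = 0.17·C.
Evaluate total cost at each tier's feasible EOQ or, if the EOQ is below the tier, at the tier's minimum quantity.
EOQ at €75.60 = 1177.3 (feasible in tier 1): TC = 34,390×€75.60 + (34,390/1177.3)×259 + (1177.3/2)×0.17×€75.60 = €2,615,014.95.
EOQ at €73.14 = 1197.0 < 2200, so use break Q=2200: TC = 34,390×€73.14 + (34,390/2200.0)×259 + (2200.0/2)×0.17×€73.14 = €2,533,010.42.
Lowest total cost is €2,533,010.42 at Q = 2200.0.

Q* ≈ 2,200 cartons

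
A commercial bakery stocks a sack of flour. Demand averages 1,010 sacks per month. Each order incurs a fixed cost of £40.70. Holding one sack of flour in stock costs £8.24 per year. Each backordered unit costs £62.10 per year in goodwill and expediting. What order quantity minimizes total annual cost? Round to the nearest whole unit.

Annual demand D = 1,010 × 12 = 12,120.
With planned backorders, Q* = √(2DS/H) · √((H+B)/B).
√(2DS/H) = √(2 × 12,120 × 40.7 / 8.24) = 346.019.
√((H+B)/B) = √((8.24+62.1)/62.1) = 1.0643.
Q* ≈ 368.261.

Q* ≈ 368 sacks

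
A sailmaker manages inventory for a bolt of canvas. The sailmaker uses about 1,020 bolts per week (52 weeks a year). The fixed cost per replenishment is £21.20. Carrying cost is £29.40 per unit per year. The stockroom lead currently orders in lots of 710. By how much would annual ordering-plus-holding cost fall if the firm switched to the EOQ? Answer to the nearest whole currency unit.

Extra cost ≈ £3,889 per year

Annual demand D = 1,020 × 52 = 53,040.
EOQ = √(2DS/H) = √(2 × 53,040 × 21.2 / 29.4) ≈ 276.57.
Cost at Q* = (D/Q*)S + (Q*/2)H = √(2DSH) ≈ £8,131.27.
Cost at Q = 710: (53,040/710)×21.2 + (710/2)×29.4 = £1,583.73 + £10,437.00 = £12,020.73.
Excess = £12,020.73 − £8,131.27 = £3,889.46.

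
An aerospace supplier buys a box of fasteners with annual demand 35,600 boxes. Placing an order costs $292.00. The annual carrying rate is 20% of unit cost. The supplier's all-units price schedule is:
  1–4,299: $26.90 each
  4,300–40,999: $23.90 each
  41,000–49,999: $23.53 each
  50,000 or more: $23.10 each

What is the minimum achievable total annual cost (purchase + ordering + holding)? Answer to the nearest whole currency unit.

Holding cost per unit per year at price C is H = 0.20·C.
For each price level, check whether its EOQ is feasible; otherwise the best quantity at that price is the breakpoint.
EOQ at $26.90 = 1965.8 (feasible in tier 1): TC = 35,600×$26.90 + (35,600/1965.8)×292 + (1965.8/2)×0.20×$26.90 = $968,216.03.
EOQ at $23.90 = 2085.5 < 4300, so use break Q=4300: TC = 35,600×$23.90 + (35,600/4300.0)×292 + (4300.0/2)×0.20×$23.90 = $863,534.49.
EOQ at $23.53 = 2101.9 < 41000, so use break Q=41000: TC = 35,600×$23.53 + (35,600/41000.0)×292 + (41000.0/2)×0.20×$23.53 = $934,394.54.
EOQ at $23.10 = 2121.3 < 50000, so use break Q=50000: TC = 35,600×$23.10 + (35,600/50000.0)×292 + (50000.0/2)×0.20×$23.10 = $938,067.90.
Lowest total cost among the candidates is at Q = 4300.0.

TC* ≈ $863,534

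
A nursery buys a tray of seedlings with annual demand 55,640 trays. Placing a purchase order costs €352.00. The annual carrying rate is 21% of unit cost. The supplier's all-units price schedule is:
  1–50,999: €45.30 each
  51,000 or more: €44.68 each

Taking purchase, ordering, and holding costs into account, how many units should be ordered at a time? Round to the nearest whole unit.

Holding cost per unit per year at price C is H = 0.21·C.
Candidates are each tier's EOQ (if it falls in that tier) and each price-break quantity.
EOQ at €45.30 = 2029.2 (feasible in tier 1): TC = 55,640×€45.30 + (55,640/2029.2)×352 + (2029.2/2)×0.21×€45.30 = €2,539,795.61.
EOQ at €44.68 = 2043.2 < 51000, so use break Q=51000: TC = 55,640×€44.68 + (55,640/51000.0)×352 + (51000.0/2)×0.21×€44.68 = €2,725,640.63.
Lowest total cost is €2,539,795.61 at Q = 2029.2.

Q* ≈ 2,029 trays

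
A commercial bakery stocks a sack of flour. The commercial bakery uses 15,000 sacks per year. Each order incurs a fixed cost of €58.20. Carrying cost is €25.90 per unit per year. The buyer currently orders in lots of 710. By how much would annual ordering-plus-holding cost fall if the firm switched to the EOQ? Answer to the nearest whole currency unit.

EOQ = √(2DS/H) = √(2 × 15,000 × 58.2 / 25.9) ≈ 259.64.
Cost at Q* = (D/Q*)S + (Q*/2)H = √(2DSH) ≈ €6,724.69.
Cost at Q = 710: (15,000/710)×58.2 + (710/2)×25.9 = €1,229.58 + €9,194.50 = €10,424.08.
Excess = €10,424.08 − €6,724.69 = €3,699.39.

Extra cost ≈ €3,699 per year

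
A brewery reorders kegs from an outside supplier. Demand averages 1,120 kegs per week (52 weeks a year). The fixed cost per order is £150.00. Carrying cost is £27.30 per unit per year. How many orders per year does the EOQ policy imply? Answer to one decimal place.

N ≈ 72.8 orders per year

Annual demand D = 1,120 × 52 = 58,240.
Q* = √(2DS/H) = √(2 × 58,240 × 150 / 27.3) ≈ 800.00.
Orders per year = D / Q* = 58,240 / 800.00 ≈ 72.800.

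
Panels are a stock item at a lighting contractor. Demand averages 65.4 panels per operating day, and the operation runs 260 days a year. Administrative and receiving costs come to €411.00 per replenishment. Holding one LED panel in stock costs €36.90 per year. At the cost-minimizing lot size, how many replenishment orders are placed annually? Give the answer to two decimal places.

N ≈ 27.63 orders per year

Annual demand D = 65.4 × 260 = 17,004.
Q* = √(2DS/H) = √(2 × 17,004 × 411 / 36.9) ≈ 615.46.
Orders per year = D / Q* = 17,004 / 615.46 ≈ 27.628.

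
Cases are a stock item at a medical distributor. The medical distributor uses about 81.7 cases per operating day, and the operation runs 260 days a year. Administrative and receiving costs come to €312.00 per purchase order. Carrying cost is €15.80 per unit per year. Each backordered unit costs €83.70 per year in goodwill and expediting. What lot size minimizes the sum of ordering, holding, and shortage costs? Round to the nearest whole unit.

Q* ≈ 999 cases

Annual demand D = 81.7 × 260 = 21,242.
With planned backorders, Q* = √(2DS/H) · √((H+B)/B).
√(2DS/H) = √(2 × 21,242 × 312 / 15.8) = 915.928.
√((H+B)/B) = √((15.8+83.7)/83.7) = 1.0903.
Q* ≈ 998.643.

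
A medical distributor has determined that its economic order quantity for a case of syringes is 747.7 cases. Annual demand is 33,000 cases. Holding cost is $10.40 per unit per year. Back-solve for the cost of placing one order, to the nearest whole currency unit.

S ≈ $88

Invert the EOQ relation Q*² = 2DS/H.
From Q* = √(2DS/H): S = Q*²H / (2D) = 747.7² × 10.4 / (2 × 33,000) = 88.0936.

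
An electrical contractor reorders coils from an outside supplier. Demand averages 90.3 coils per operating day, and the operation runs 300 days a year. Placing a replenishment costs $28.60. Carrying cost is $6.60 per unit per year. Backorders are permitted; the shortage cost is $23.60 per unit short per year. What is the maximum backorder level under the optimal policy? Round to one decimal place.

S* ≈ 119.8 coils

Annual demand D = 90.3 × 300 = 27,090.
With planned backorders, Q* = √(2DS/H) · √((H+B)/B).
√(2DS/H) = √(2 × 27,090 × 28.6 / 6.6) = 484.541.
√((H+B)/B) = √((6.6+23.6)/23.6) = 1.1312.
Q* ≈ 548.123.
S* = Q* · H/(H+B) = 548.123 × 6.6/30.2 ≈ 119.788.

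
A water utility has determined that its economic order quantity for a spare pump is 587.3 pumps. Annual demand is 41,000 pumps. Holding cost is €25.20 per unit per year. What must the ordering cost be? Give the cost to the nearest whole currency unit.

S ≈ €106

Invert the EOQ relation Q*² = 2DS/H.
From Q* = √(2DS/H): S = Q*²H / (2D) = 587.3² × 25.2 / (2 × 41,000) = 106.0002.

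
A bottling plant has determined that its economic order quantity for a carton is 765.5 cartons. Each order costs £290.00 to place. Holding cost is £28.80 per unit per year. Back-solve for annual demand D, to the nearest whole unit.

D ≈ 29,097 cartons per year

Squaring Q* = √(2DS/H) gives Q*² = 2DS/H.
From Q* = √(2DS/H): D = Q*²H / (2S) = 765.5² × 28.8 / (2 × 290) = 29097.447.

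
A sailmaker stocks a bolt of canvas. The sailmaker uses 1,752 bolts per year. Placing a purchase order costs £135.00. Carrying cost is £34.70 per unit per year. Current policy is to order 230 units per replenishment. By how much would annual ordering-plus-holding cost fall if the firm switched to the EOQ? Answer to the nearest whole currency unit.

EOQ = √(2DS/H) = √(2 × 1,752 × 135 / 34.7) ≈ 116.76.
Cost at Q* = (D/Q*)S + (Q*/2)H = √(2DSH) ≈ £4,051.48.
Cost at Q = 230: (1,752/230)×135 + (230/2)×34.7 = £1,028.35 + £3,990.50 = £5,018.85.
Excess = £5,018.85 − £4,051.48 = £967.37.

Extra cost ≈ £967 per year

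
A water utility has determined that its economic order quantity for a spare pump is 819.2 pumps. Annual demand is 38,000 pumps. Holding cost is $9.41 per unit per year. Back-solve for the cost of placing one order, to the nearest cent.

Squaring Q* = √(2DS/H) gives Q*² = 2DS/H.
From Q* = √(2DS/H): S = Q*²H / (2D) = 819.2² × 9.41 / (2 × 38,000) = 83.0914.

S ≈ $83.09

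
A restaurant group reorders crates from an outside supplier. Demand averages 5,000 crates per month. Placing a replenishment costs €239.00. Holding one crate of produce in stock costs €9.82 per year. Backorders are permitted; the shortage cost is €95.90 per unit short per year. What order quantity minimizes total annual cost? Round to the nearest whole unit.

Annual demand D = 5,000 × 12 = 60,000.
With planned backorders, Q* = √(2DS/H) · √((H+B)/B).
√(2DS/H) = √(2 × 60,000 × 239 / 9.82) = 1708.968.
√((H+B)/B) = √((9.82+95.9)/95.9) = 1.0500.
Q* ≈ 1794.333.

Q* ≈ 1,794 crates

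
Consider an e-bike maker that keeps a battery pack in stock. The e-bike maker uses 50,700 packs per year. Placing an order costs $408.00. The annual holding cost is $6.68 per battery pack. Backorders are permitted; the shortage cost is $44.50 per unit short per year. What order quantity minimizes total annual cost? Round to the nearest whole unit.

With planned backorders, Q* = √(2DS/H) · √((H+B)/B).
√(2DS/H) = √(2 × 50,700 × 408 / 6.68) = 2488.633.
√((H+B)/B) = √((6.68+44.5)/44.5) = 1.0724.
Q* ≈ 2668.892.

Q* ≈ 2,669 packs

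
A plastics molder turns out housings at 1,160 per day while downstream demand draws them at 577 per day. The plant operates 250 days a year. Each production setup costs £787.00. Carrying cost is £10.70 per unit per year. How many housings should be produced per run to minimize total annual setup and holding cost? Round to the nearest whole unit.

Annual demand D = 577 × 250 = 144,250.
Production build-up factor (1 − d/p) = 1 − 577/1,160 = 0.5026.
Q* = √(2DS / (H(1 − d/p))) = √(2 × 144,250 × 787 / (10.7 × 0.5026)).
= √(227,049,500 / 5.3777) ≈ 6497.752.

Q* ≈ 6,498 housings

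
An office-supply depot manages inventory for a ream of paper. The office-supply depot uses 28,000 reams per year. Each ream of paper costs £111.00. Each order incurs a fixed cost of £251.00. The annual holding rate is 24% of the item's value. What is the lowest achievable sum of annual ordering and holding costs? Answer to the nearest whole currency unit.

Holding cost H = 0.24 × £111.00 = £26.6400 per unit per year.
The optimal lot size = √(2DS/H) = √(2 × 28,000 × 251 / 26.64) ≈ 726.38.
At Q*, ordering cost (D/Q*)S equals holding cost (Q*/2)H, each = √(DSH/2).
Minimum total = √(2DSH) = √(2 × 28,000 × 251 × 26.64) ≈ 19350.758.

TC* ≈ £19,351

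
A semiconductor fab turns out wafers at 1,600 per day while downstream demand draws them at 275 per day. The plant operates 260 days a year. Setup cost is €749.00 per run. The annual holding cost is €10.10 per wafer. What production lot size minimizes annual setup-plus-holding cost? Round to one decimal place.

Annual demand D = 275 × 260 = 71,500.
Production build-up factor (1 − d/p) = 1 − 275/1,600 = 0.8281.
Q* = √(2DS / (H(1 − d/p))) = √(2 × 71,500 × 749 / (10.1 × 0.8281)).
= √(107,107,000 / 8.3641) ≈ 3578.494.

Q* ≈ 3,578.5 wafers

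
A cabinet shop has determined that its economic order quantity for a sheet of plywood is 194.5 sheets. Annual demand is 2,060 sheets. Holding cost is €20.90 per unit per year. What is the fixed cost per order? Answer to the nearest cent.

Squaring Q* = √(2DS/H) gives Q*² = 2DS/H.
From Q* = √(2DS/H): S = Q*²H / (2D) = 194.5² × 20.9 / (2 × 2,060) = 191.9059.

S ≈ €191.91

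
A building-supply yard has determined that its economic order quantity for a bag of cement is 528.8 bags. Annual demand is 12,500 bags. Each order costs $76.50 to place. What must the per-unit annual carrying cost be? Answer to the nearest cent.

The basic EOQ model gives Q* = √(2DS/H); rearrange for the unknown.
From Q* = √(2DS/H): H = 2DS / Q*² = 2 × 12,500 × 76.5 / 528.8² = 6.8394.

H ≈ $6.84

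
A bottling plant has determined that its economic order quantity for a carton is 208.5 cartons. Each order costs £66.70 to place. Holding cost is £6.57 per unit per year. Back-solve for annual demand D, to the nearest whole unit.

Squaring Q* = √(2DS/H) gives Q*² = 2DS/H.
From Q* = √(2DS/H): D = Q*²H / (2S) = 208.5² × 6.57 / (2 × 66.7) = 2141.025.

D ≈ 2,141 cartons per year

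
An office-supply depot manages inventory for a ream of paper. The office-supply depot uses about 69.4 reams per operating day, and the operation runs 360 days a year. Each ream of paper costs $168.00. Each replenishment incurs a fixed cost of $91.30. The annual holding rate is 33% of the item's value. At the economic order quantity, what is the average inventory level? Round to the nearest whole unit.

Annual demand D = 69.4 × 360 = 24,984.
Holding cost H = 0.33 × $168.00 = $55.4400 per unit per year.
EOQ = √(2DS/H) = √(2 × 24,984 × 91.3 / 55.44) ≈ 286.86.
Average inventory = Q*/2 ≈ 286.86 / 2 = 143.430.

Average inventory ≈ 143 reams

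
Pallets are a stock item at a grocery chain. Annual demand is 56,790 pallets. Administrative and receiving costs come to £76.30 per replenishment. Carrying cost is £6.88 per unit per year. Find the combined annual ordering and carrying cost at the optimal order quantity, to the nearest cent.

Q* = √(2DS/H) = √(2 × 56,790 × 76.3 / 6.88) ≈ 1122.33.
At the optimum the two cost components are equal, so total cost = 2·(Q*/2)H = Q*·H.
Minimum total = √(2DSH) = √(2 × 56,790 × 76.3 × 6.88) ≈ 7721.602.

TC* ≈ £7,721.60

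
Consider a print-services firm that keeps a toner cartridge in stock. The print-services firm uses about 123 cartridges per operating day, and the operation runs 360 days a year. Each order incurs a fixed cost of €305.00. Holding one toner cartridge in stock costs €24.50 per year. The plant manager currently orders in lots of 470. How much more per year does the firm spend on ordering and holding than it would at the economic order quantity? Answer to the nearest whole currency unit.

Annual demand D = 123 × 360 = 44,280.
EOQ = √(2DS/H) = √(2 × 44,280 × 305 / 24.5) ≈ 1049.99.
Cost at Q* = (D/Q*)S + (Q*/2)H = √(2DSH) ≈ €25,724.79.
Cost at Q = 470: (44,280/470)×305 + (470/2)×24.5 = €28,734.89 + €5,757.50 = €34,492.39.
Excess = €34,492.39 − €25,724.79 = €8,767.61.

Extra cost ≈ €8,768 per year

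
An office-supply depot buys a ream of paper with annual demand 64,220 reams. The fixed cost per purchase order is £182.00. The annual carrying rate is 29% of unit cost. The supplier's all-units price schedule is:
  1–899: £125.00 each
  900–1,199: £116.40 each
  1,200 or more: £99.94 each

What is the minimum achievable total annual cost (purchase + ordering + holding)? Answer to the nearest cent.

Holding cost per unit per year at price C is H = 0.29·C.
For each price level, check whether its EOQ is feasible; otherwise the best quantity at that price is the breakpoint.
EOQ at £125.00 = 803.0 (feasible in tier 1): TC = 64,220×£125.00 + (64,220/803.0)×182 + (803.0/2)×0.29×£125.00 = £8,056,609.84.
EOQ at £116.40 = 832.2 < 900, so use break Q=900: TC = 64,220×£116.40 + (64,220/900.0)×182 + (900.0/2)×0.29×£116.40 = £7,503,384.91.
EOQ at £99.94 = 898.1 < 1200, so use break Q=1200: TC = 64,220×£99.94 + (64,220/1200.0)×182 + (1200.0/2)×0.29×£99.94 = £6,445,276.39.
Lowest total cost among the candidates is at Q = 1200.0.

TC* ≈ £6,445,276.39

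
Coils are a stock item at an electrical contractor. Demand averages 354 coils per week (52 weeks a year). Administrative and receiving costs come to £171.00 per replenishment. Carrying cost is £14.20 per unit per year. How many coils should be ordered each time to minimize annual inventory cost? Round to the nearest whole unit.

Q* ≈ 666 coils

Annual demand D = 354 × 52 = 18,408.
EOQ = √(2DS / H) = √(2 × 18,408 × 171 / 14.2).
= √(6,295,536 / 14.2) = √443,347.6056 ≈ 665.844.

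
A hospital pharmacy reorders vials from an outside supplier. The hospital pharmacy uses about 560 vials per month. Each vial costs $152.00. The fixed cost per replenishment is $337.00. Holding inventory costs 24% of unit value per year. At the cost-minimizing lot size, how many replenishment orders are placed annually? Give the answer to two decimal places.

Annual demand D = 560 × 12 = 6,720.
Holding cost H = 0.24 × $152.00 = $36.4800 per unit per year.
The optimal lot size = √(2DS/H) = √(2 × 6,720 × 337 / 36.48) ≈ 352.36.
Orders per year = D / Q* = 6,720 / 352.36 ≈ 19.071.

N ≈ 19.07 orders per year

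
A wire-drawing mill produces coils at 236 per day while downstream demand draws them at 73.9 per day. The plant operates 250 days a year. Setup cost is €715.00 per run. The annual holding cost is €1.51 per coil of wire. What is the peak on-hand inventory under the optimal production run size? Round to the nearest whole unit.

Annual demand D = 73.9 × 250 = 18,475.
Production build-up factor (1 − d/p) = 1 − 73.9/236 = 0.6869.
Q* = √(2DS / (H(1 − d/p))) = √(2 × 18,475 × 715 / (1.51 × 0.6869)).
= √(26,419,250 / 1.0372) ≈ 5047.034.
Maximum inventory = Q*(1 − d/p) = 5047.034 × 0.6869 ≈ 3466.628.

I_max ≈ 3,467 coils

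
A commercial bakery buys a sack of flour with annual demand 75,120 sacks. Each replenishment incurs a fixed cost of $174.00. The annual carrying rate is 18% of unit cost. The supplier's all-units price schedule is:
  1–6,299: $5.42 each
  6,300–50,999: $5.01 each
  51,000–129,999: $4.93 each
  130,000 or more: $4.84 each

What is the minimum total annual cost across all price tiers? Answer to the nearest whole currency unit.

TC* ≈ $381,267

Holding cost per unit per year at price C is H = 0.18·C.
Evaluate total cost at each tier's feasible EOQ or, if the EOQ is below the tier, at the tier's minimum quantity.
EOQ at $5.42 = 5176.4 (feasible in tier 1): TC = 75,120×$5.42 + (75,120/5176.4)×174 + (5176.4/2)×0.18×$5.42 = $412,200.54.
EOQ at $5.01 = 5384.1 < 6300, so use break Q=6300: TC = 75,120×$5.01 + (75,120/6300.0)×174 + (6300.0/2)×0.18×$5.01 = $381,266.61.
EOQ at $4.93 = 5427.6 < 51000, so use break Q=51000: TC = 75,120×$4.93 + (75,120/51000.0)×174 + (51000.0/2)×0.18×$4.93 = $393,226.59.
EOQ at $4.84 = 5477.8 < 130000, so use break Q=130000: TC = 75,120×$4.84 + (75,120/130000.0)×174 + (130000.0/2)×0.18×$4.84 = $420,309.35.
Lowest total cost among the candidates is at Q = 6300.0.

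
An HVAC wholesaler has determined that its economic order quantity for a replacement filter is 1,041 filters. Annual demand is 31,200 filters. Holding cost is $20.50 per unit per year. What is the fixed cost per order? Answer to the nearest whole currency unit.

Invert the EOQ relation Q*² = 2DS/H.
From Q* = √(2DS/H): S = Q*²H / (2D) = 1,041² × 20.5 / (2 × 31,200) = 356.0170.

S ≈ $356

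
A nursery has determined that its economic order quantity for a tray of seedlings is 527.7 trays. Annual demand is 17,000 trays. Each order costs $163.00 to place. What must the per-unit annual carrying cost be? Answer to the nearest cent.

Invert the EOQ relation Q*² = 2DS/H.
From Q* = √(2DS/H): H = 2DS / Q*² = 2 × 17,000 × 163 / 527.7² = 19.9018.

H ≈ $19.90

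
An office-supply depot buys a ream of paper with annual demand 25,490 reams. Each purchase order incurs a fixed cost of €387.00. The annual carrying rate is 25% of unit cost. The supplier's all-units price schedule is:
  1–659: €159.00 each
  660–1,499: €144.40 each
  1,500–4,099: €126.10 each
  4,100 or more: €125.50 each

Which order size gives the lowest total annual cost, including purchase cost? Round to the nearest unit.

Q* ≈ 1,500 reams

Holding cost per unit per year at price C is H = 0.25·C.
Candidates are each tier's EOQ (if it falls in that tier) and each price-break quantity.
Tier 1 (€159.00): EOQ = 704.5 exceeds tier's upper bound 659, so this tier is dominated.
EOQ at €144.40 = 739.3 (feasible in tier 2): TC = 25,490×€144.40 + (25,490/739.3)×387 + (739.3/2)×0.25×€144.40 = €3,707,443.57.
EOQ at €126.10 = 791.1 < 1500, so use break Q=1500: TC = 25,490×€126.10 + (25,490/1500.0)×387 + (1500.0/2)×0.25×€126.10 = €3,244,509.17.
EOQ at €125.50 = 793.0 < 4100, so use break Q=4100: TC = 25,490×€125.50 + (25,490/4100.0)×387 + (4100.0/2)×0.25×€125.50 = €3,265,719.76.
Lowest total cost is €3,244,509.17 at Q = 1500.0.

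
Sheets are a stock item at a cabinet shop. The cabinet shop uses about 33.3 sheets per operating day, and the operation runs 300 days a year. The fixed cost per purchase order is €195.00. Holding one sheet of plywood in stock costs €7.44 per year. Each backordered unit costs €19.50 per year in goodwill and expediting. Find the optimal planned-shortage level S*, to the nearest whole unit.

Annual demand D = 33.3 × 300 = 9,990.
With planned backorders, Q* = √(2DS/H) · √((H+B)/B).
√(2DS/H) = √(2 × 9,990 × 195 / 7.44) = 723.650.
√((H+B)/B) = √((7.44+19.5)/19.5) = 1.1754.
Q* ≈ 850.570.
S* = Q* · H/(H+B) = 850.570 × 7.44/26.94 ≈ 234.901.

S* ≈ 235 sheets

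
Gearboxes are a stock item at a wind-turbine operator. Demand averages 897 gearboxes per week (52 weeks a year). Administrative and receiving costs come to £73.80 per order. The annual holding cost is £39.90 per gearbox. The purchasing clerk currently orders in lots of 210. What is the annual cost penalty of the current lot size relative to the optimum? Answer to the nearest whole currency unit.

Extra cost ≈ £4,008 per year

Annual demand D = 897 × 52 = 46,644.
EOQ = √(2DS/H) = √(2 × 46,644 × 73.8 / 39.9) ≈ 415.39.
Cost at Q* = (D/Q*)S + (Q*/2)H = √(2DSH) ≈ £16,574.01.
Cost at Q = 210: (46,644/210)×73.8 + (210/2)×39.9 = £16,392.03 + £4,189.50 = £20,581.53.
Excess = £20,581.53 − £16,574.01 = £4,007.53.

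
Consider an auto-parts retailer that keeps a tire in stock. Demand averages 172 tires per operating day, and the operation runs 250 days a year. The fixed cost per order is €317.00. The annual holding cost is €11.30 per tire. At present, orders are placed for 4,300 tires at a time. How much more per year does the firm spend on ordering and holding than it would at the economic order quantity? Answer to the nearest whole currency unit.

Annual demand D = 172 × 250 = 43,000.
EOQ = √(2DS/H) = √(2 × 43,000 × 317 / 11.3) ≈ 1553.24.
Cost at Q* = (D/Q*)S + (Q*/2)H = √(2DSH) ≈ €17,551.66.
Cost at Q = 4,300: (43,000/4,300)×317 + (4,300/2)×11.3 = €3,170.00 + €24,295.00 = €27,465.00.
Excess = €27,465.00 − €17,551.66 = €9,913.34.

Extra cost ≈ €9,913 per year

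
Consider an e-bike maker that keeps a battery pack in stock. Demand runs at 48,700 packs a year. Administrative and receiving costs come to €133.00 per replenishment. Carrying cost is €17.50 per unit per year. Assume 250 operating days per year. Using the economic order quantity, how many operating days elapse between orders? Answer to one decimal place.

T ≈ 4.4 days

EOQ = √(2DS/H) = √(2 × 48,700 × 133 / 17.5) ≈ 860.37.
Cycle time = Q*/D × 250 = 860.37 / 48,700 × 250 ≈ 4.417 days.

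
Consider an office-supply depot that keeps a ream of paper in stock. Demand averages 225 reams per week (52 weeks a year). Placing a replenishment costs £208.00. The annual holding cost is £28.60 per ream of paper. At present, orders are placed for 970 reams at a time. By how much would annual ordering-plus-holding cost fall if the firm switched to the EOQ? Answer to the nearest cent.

Annual demand D = 225 × 52 = 11,700.
EOQ = √(2DS/H) = √(2 × 11,700 × 208 / 28.6) ≈ 412.53.
Cost at Q* = (D/Q*)S + (Q*/2)H = √(2DSH) ≈ £11,798.39.
Cost at Q = 970: (11,700/970)×208 + (970/2)×28.6 = £2,508.87 + £13,871.00 = £16,379.87.
Excess = £16,379.87 − £11,798.39 = £4,581.48.

Extra cost ≈ £4,581.48 per year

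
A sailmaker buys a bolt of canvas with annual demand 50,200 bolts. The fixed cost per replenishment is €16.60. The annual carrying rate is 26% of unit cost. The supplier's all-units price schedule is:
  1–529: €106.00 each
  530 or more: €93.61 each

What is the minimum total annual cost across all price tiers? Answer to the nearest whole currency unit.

TC* ≈ €4,707,244

Holding cost per unit per year at price C is H = 0.26·C.
For each price level, check whether its EOQ is feasible; otherwise the best quantity at that price is the breakpoint.
EOQ at €106.00 = 245.9 (feasible in tier 1): TC = 50,200×€106.00 + (50,200/245.9)×16.6 + (245.9/2)×0.26×€106.00 = €5,327,977.36.
EOQ at €93.61 = 261.7 < 530, so use break Q=530: TC = 50,200×€93.61 + (50,200/530.0)×16.6 + (530.0/2)×0.26×€93.61 = €4,707,244.03.
Lowest total cost among the candidates is at Q = 530.0.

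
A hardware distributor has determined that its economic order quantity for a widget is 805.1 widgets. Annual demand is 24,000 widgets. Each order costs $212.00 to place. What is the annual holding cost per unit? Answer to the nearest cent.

H ≈ $15.70

Invert the EOQ relation Q*² = 2DS/H.
From Q* = √(2DS/H): H = 2DS / Q*² = 2 × 24,000 × 212 / 805.1² = 15.6992.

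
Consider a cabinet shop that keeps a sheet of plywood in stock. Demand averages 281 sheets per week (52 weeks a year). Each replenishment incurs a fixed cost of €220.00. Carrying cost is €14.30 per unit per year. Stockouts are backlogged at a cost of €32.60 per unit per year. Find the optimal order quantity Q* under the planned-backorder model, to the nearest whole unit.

Annual demand D = 281 × 52 = 14,612.
With planned backorders, Q* = √(2DS/H) · √((H+B)/B).
√(2DS/H) = √(2 × 14,612 × 220 / 14.3) = 670.522.
√((H+B)/B) = √((14.3+32.6)/32.6) = 1.1994.
Q* ≈ 804.249.

Q* ≈ 804 sheets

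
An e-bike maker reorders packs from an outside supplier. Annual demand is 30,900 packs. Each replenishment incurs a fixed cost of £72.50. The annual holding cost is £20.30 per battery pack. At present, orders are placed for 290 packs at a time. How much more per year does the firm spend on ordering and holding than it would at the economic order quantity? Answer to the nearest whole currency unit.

EOQ = √(2DS/H) = √(2 × 30,900 × 72.5 / 20.3) ≈ 469.80.
Cost at Q* = (D/Q*)S + (Q*/2)H = √(2DSH) ≈ £9,536.99.
Cost at Q = 290: (30,900/290)×72.5 + (290/2)×20.3 = £7,725.00 + £2,943.50 = £10,668.50.
Excess = £10,668.50 − £9,536.99 = £1,131.51.

Extra cost ≈ £1,132 per year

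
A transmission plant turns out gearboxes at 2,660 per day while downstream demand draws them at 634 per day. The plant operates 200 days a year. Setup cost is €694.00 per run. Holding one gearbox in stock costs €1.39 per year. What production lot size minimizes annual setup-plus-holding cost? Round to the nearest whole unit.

Annual demand D = 634 × 200 = 126,800.
Production build-up factor (1 − d/p) = 1 − 634/2,660 = 0.7617.
Q* = √(2DS / (H(1 − d/p))) = √(2 × 126,800 × 694 / (1.39 × 0.7617)).
= √(175,998,400 / 1.0587) ≈ 12893.418.

Q* ≈ 12,893 gearboxes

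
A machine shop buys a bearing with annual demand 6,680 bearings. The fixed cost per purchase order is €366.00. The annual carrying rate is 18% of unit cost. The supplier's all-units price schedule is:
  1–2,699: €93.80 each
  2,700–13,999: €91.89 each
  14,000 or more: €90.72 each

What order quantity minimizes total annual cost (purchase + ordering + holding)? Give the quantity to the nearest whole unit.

Q* ≈ 538 bearings

Holding cost per unit per year at price C is H = 0.18·C.
For each price level, check whether its EOQ is feasible; otherwise the best quantity at that price is the breakpoint.
EOQ at €93.80 = 538.2 (feasible in tier 1): TC = 6,680×€93.80 + (6,680/538.2)×366 + (538.2/2)×0.18×€93.80 = €635,670.18.
EOQ at €91.89 = 543.7 < 2700, so use break Q=2700: TC = 6,680×€91.89 + (6,680/2700.0)×366 + (2700.0/2)×0.18×€91.89 = €637,059.98.
EOQ at €90.72 = 547.2 < 14000, so use break Q=14000: TC = 6,680×€90.72 + (6,680/14000.0)×366 + (14000.0/2)×0.18×€90.72 = €720,491.43.
Lowest total cost is €635,670.18 at Q = 538.2.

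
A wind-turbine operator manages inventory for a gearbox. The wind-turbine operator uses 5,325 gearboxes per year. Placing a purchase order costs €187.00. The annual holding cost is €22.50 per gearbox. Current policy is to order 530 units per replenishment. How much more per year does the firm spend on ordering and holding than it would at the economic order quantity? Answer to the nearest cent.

EOQ = √(2DS/H) = √(2 × 5,325 × 187 / 22.5) ≈ 297.51.
Cost at Q* = (D/Q*)S + (Q*/2)H = √(2DSH) ≈ €6,694.02.
Cost at Q = 530: (5,325/530)×187 + (530/2)×22.5 = €1,878.82 + €5,962.50 = €7,841.32.
Excess = €7,841.32 − €6,694.02 = €1,147.30.

Extra cost ≈ €1,147.30 per year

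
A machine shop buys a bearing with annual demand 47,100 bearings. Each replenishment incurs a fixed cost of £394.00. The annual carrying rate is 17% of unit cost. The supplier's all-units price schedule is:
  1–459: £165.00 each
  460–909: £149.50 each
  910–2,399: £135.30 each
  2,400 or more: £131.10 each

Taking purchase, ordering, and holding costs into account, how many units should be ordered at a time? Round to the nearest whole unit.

Q* ≈ 2,400 bearings

Holding cost per unit per year at price C is H = 0.17·C.
Evaluate total cost at each tier's feasible EOQ or, if the EOQ is below the tier, at the tier's minimum quantity.
Tier 1 (£165.00): EOQ = 1150.3 exceeds tier's upper bound 459, so this tier is dominated.
Tier 2 (£149.50): EOQ = 1208.4 exceeds tier's upper bound 909, so this tier is dominated.
EOQ at £135.30 = 1270.3 (feasible in tier 3): TC = 47,100×£135.30 + (47,100/1270.3)×394 + (1270.3/2)×0.17×£135.30 = £6,401,847.76.
EOQ at £131.10 = 1290.5 < 2400, so use break Q=2400: TC = 47,100×£131.10 + (47,100/2400.0)×394 + (2400.0/2)×0.17×£131.10 = £6,209,286.65.
Lowest total cost is £6,209,286.65 at Q = 2400.0.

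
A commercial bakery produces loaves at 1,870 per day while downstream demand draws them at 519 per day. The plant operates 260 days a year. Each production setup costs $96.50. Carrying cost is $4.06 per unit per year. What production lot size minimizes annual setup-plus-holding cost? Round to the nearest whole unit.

Annual demand D = 519 × 260 = 134,940.
Production build-up factor (1 − d/p) = 1 − 519/1,870 = 0.7225.
Q* = √(2DS / (H(1 − d/p))) = √(2 × 134,940 × 96.5 / (4.06 × 0.7225)).
= √(26,043,420 / 2.9332) ≈ 2979.745.

Q* ≈ 2,980 loaves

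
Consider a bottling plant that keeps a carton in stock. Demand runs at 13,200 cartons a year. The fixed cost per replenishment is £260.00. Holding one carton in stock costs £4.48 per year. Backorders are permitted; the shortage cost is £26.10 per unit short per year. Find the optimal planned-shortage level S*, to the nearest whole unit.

S* ≈ 196 cartons

With planned backorders, Q* = √(2DS/H) · √((H+B)/B).
√(2DS/H) = √(2 × 13,200 × 260 / 4.48) = 1237.798.
√((H+B)/B) = √((4.48+26.1)/26.1) = 1.0824.
Q* ≈ 1339.825.
S* = Q* · H/(H+B) = 1339.825 × 4.48/30.58 ≈ 196.286.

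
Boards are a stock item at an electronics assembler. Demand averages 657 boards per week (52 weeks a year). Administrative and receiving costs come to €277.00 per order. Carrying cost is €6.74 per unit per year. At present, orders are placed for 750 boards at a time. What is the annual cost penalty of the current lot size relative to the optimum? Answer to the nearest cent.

Extra cost ≈ €3,850.85 per year

Annual demand D = 657 × 52 = 34,164.
EOQ = √(2DS/H) = √(2 × 34,164 × 277 / 6.74) ≈ 1675.75.
Cost at Q* = (D/Q*)S + (Q*/2)H = √(2DSH) ≈ €11,294.56.
Cost at Q = 750: (34,164/750)×277 + (750/2)×6.74 = €12,617.90 + €2,527.50 = €15,145.40.
Excess = €15,145.40 − €11,294.56 = €3,850.85.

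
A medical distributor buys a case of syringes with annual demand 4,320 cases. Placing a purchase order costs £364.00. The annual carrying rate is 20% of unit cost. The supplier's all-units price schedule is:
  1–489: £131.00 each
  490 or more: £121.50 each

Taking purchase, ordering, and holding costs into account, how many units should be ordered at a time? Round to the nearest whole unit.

Holding cost per unit per year at price C is H = 0.20·C.
For each price level, check whether its EOQ is feasible; otherwise the best quantity at that price is the breakpoint.
EOQ at £131.00 = 346.5 (feasible in tier 1): TC = 4,320×£131.00 + (4,320/346.5)×364 + (346.5/2)×0.20×£131.00 = £574,997.33.
EOQ at £121.50 = 359.8 < 490, so use break Q=490: TC = 4,320×£121.50 + (4,320/490.0)×364 + (490.0/2)×0.20×£121.50 = £534,042.64.
Lowest total cost is £534,042.64 at Q = 490.0.

Q* ≈ 490 cases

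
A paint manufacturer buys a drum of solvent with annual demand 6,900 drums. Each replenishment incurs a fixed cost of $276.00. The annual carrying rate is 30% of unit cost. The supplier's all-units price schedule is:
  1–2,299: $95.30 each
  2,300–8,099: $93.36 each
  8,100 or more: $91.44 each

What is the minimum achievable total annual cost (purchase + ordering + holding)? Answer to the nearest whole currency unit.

Holding cost per unit per year at price C is H = 0.30·C.
Candidates are each tier's EOQ (if it falls in that tier) and each price-break quantity.
EOQ at $95.30 = 365.0 (feasible in tier 1): TC = 6,900×$95.30 + (6,900/365.0)×276 + (365.0/2)×0.30×$95.30 = $668,005.21.
EOQ at $93.36 = 368.8 < 2300, so use break Q=2300: TC = 6,900×$93.36 + (6,900/2300.0)×276 + (2300.0/2)×0.30×$93.36 = $677,221.20.
EOQ at $91.44 = 372.6 < 8100, so use break Q=8100: TC = 6,900×$91.44 + (6,900/8100.0)×276 + (8100.0/2)×0.30×$91.44 = $742,270.71.
Lowest total cost among the candidates is at Q = 365.0.

TC* ≈ $668,005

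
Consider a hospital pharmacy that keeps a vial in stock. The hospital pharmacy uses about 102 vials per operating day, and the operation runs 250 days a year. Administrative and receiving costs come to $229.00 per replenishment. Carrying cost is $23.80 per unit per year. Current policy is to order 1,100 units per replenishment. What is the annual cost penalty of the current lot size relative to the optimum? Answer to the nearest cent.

Extra cost ≈ $1,726.50 per year

Annual demand D = 102 × 250 = 25,500.
EOQ = √(2DS/H) = √(2 × 25,500 × 229 / 23.8) ≈ 700.51.
Cost at Q* = (D/Q*)S + (Q*/2)H = √(2DSH) ≈ $16,672.14.
Cost at Q = 1,100: (25,500/1,100)×229 + (1,100/2)×23.8 = $5,308.64 + $13,090.00 = $18,398.64.
Excess = $18,398.64 − $16,672.14 = $1,726.50.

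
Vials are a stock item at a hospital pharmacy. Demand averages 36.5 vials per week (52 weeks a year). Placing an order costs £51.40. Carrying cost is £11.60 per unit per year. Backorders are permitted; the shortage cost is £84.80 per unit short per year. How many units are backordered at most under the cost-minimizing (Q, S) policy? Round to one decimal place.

Annual demand D = 36.5 × 52 = 1,898.
With planned backorders, Q* = √(2DS/H) · √((H+B)/B).
√(2DS/H) = √(2 × 1,898 × 51.4 / 11.6) = 129.693.
√((H+B)/B) = √((11.6+84.8)/84.8) = 1.0662.
Q* ≈ 138.279.
S* = Q* · H/(H+B) = 138.279 × 11.6/96.4 ≈ 16.639.

S* ≈ 16.6 vials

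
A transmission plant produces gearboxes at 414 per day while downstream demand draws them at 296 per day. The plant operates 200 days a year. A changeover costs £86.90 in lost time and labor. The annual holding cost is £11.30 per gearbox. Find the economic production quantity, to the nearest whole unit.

Q* ≈ 1,787 gearboxes

Annual demand D = 296 × 200 = 59,200.
Production build-up factor (1 − d/p) = 1 − 296/414 = 0.2850.
Q* = √(2DS / (H(1 − d/p))) = √(2 × 59,200 × 86.9 / (11.3 × 0.2850)).
= √(10,288,960 / 3.2208) ≈ 1787.334.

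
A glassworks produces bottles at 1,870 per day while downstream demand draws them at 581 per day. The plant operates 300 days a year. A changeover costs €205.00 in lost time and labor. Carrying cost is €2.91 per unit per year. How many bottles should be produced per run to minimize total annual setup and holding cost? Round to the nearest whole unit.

Q* ≈ 5,969 bottles

Annual demand D = 581 × 300 = 174,300.
Production build-up factor (1 − d/p) = 1 − 581/1,870 = 0.6893.
Q* = √(2DS / (H(1 − d/p))) = √(2 × 174,300 × 205 / (2.91 × 0.6893)).
= √(71,463,000 / 2.0059) ≈ 5968.820.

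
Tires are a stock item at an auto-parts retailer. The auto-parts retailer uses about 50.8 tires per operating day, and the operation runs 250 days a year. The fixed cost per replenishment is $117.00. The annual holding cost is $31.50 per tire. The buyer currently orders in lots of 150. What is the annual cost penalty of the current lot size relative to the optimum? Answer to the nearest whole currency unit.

Extra cost ≈ $2,593 per year

Annual demand D = 50.8 × 250 = 12,700.
EOQ = √(2DS/H) = √(2 × 12,700 × 117 / 31.5) ≈ 307.15.
Cost at Q* = (D/Q*)S + (Q*/2)H = √(2DSH) ≈ $9,675.31.
Cost at Q = 150: (12,700/150)×117 + (150/2)×31.5 = $9,906.00 + $2,362.50 = $12,268.50.
Excess = $12,268.50 − $9,675.31 = $2,593.19.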